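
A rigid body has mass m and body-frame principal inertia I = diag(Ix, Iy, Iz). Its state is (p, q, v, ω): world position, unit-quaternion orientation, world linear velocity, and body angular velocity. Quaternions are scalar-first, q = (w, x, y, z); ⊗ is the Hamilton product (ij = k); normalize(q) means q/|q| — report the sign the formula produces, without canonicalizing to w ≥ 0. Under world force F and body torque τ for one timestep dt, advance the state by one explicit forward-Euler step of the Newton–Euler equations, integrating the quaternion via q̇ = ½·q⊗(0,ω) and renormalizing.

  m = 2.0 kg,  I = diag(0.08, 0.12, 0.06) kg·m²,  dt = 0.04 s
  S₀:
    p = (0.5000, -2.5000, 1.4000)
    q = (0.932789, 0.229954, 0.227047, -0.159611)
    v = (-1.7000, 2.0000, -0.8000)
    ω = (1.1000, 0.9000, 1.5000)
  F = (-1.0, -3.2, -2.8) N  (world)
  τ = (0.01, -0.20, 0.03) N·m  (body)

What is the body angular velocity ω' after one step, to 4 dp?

gyro term ω×Iω = (-0.0810, 0.0330, 0.0396)
α = I⁻¹(τ − ω×Iω) = (1.1375, -1.9417, -0.1600)
ω + α·dt = (1.1455, 0.8223, 1.4936)

ω' = (1.1455, 0.8223, 1.4936)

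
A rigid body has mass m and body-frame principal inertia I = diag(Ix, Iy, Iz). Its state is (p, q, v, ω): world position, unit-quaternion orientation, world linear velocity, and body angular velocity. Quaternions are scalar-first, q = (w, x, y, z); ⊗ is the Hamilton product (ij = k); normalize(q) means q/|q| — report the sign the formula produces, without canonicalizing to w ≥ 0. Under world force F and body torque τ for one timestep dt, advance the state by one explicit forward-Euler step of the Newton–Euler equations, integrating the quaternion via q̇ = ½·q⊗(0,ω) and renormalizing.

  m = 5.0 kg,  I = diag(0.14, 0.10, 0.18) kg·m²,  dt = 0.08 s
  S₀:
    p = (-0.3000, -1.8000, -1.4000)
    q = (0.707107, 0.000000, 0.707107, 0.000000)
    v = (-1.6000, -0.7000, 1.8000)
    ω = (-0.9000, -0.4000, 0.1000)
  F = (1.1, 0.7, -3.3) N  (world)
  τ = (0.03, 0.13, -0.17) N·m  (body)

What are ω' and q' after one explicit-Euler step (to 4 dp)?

ω×(Iω) gyroscopic = (-0.0032, 0.0036, -0.0144)
α = I⁻¹(τ − ω×Iω) = (0.2371, 1.2640, -0.8644)
new body rate ω' = (-0.8810, -0.2989, 0.0308)
2q̇ = q⊗(0,ω) = (0.2828428, -0.5656856, -0.2828428, 0.7071070)
q' = normalize(q + ½dt·q⊗(0,ω)) = (0.7179, -0.0226, 0.6952, 0.0283)

ω' = (-0.8810, -0.2989, 0.0308)
q' = (0.7179, -0.0226, 0.6952, 0.0283)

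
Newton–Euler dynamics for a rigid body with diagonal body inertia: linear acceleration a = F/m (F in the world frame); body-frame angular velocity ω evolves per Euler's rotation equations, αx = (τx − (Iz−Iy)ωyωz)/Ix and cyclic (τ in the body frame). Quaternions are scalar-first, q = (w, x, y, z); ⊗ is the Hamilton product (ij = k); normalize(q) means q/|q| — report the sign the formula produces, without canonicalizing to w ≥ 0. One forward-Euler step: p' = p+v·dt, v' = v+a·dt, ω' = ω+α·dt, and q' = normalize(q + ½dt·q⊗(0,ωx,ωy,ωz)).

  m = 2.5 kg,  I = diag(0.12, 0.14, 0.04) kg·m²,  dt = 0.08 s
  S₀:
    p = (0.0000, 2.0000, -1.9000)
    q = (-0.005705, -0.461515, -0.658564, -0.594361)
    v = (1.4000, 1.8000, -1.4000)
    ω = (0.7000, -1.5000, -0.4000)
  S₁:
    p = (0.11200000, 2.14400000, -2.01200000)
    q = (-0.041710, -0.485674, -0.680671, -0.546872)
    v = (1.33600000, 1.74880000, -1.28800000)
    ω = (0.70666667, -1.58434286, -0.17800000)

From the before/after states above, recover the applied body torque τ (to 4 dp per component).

Δω = ω₁−ω₀ = (0.00666667, -0.08434286, 0.22200000)
precession coupling = (-0.0600, -0.0224, -0.0210)
τ = I·(Δω/dt) + ω₀×(Iω₀) = (-0.0500, -0.1700, 0.0900)

τ = (-0.0500, -0.1700, 0.0900)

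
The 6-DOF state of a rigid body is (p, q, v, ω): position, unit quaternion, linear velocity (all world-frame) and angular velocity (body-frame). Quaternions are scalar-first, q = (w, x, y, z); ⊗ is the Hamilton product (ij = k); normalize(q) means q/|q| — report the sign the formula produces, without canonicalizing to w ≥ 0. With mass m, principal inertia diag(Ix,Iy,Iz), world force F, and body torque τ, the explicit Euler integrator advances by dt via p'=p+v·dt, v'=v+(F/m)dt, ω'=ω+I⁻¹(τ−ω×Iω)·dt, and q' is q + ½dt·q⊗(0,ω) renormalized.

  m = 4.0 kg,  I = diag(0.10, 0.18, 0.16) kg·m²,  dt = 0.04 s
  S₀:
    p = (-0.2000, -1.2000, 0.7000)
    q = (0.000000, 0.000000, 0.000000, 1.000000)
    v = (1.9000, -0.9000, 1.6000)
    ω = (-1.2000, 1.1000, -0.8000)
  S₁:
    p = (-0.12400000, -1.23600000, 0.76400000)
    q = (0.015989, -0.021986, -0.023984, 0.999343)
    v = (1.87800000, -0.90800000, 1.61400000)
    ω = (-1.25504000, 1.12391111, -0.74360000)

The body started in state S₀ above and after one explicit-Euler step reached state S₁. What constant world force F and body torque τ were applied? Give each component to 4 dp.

F = (-2.2000, -0.8000, 1.4000)
τ = (-0.1200, 0.0500, 0.1200)

rate change Δω = (-0.05504000, 0.02391111, 0.05640000)
ω₀×(Iω₀) = (0.0176, -0.0576, -0.1056)
I·α + gyro = (-0.1200, 0.0500, 0.1200)
velocity change Δv = (-0.02200000, -0.00800000, 0.01400000)
applied force F = (-2.2000, -0.8000, 1.4000)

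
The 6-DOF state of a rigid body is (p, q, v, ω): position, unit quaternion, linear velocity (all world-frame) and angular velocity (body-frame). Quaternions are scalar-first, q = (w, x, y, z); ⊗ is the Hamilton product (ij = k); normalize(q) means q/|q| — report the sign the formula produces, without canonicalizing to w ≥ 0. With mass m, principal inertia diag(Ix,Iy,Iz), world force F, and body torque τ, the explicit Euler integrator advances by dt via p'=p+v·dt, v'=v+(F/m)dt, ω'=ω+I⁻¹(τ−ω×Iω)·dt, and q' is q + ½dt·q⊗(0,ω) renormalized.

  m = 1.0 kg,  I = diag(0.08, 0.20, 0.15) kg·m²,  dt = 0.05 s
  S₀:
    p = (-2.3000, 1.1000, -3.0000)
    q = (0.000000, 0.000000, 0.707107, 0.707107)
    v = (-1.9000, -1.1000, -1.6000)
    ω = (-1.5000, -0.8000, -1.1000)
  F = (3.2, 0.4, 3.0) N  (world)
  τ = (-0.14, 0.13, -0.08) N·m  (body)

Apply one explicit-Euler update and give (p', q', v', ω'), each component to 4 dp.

p' = (-2.3950, 1.0450, -3.0800)
q' = (0.0335, -0.0053, 0.6797, 0.7327)
v' = (-1.7400, -1.0800, -1.4500)
ω' = (-1.5600, -0.7386, -1.1747)

α = I⁻¹(τ − ω×Iω) = (-1.2000, 1.2275, -1.4933)
ω + α·dt = (-1.5600, -0.7386, -1.1747)
Hamilton product q⊗(0,ω) = (1.3435033, -0.2121321, -1.0606605, 1.0606605)
q + ½dt·q⊗(0,ω), renormalized = (0.0335, -0.0053, 0.6797, 0.7327)
p' = p + v·dt = (-2.3950, 1.0450, -3.0800)
v + (F/m)dt = (-1.7400, -1.0800, -1.4500)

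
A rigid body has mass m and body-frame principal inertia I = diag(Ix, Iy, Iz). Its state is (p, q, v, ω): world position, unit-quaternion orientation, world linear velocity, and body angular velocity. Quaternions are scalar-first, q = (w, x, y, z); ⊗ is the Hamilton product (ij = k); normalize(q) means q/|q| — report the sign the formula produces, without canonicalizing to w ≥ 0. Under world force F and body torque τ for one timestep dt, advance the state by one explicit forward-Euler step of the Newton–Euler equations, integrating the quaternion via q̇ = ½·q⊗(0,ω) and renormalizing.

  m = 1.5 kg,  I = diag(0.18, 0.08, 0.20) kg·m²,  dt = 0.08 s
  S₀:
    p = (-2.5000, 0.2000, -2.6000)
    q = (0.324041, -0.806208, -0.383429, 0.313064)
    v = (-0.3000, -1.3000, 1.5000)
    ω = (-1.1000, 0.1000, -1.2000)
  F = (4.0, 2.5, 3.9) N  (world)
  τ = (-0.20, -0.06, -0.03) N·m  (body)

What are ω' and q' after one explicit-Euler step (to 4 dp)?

ω' = (-1.1825, 0.0664, -1.2164)
q' = (0.3045, -0.8016, -0.4337, 0.2768)

α = I⁻¹(τ − ω×Iω) = (-1.0311, -0.4200, -0.2050)
new body rate ω' = (-1.1825, 0.0664, -1.2164)
q⊗(0,ω) = (-0.4728091, 0.0723633, -1.2794159, -0.8912419)
q + ½dt·q⊗(0,ω), renormalized = (0.3045, -0.8016, -0.4337, 0.2768)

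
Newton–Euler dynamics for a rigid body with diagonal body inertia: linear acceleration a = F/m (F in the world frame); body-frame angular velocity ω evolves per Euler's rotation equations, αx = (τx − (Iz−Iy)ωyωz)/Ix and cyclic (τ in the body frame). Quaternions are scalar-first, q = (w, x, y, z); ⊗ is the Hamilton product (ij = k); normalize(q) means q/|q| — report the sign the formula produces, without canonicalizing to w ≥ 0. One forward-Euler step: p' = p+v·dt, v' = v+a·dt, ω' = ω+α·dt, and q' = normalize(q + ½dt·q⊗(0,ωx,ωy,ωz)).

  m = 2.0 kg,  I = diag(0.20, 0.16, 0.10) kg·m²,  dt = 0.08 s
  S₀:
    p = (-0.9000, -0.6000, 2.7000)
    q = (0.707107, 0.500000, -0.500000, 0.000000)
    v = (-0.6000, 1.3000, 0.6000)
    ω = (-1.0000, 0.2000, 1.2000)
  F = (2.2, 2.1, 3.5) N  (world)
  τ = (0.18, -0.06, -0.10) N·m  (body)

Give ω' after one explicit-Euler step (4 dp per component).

ω' = (-0.9222, 0.2300, 1.1136)

gyro term ω×Iω = (-0.0144, -0.1200, 0.0080)
α = I⁻¹(τ − ω×Iω) = (0.9720, 0.3750, -1.0800)
ω' = ω + α·dt = (-0.9222, 0.2300, 1.1136)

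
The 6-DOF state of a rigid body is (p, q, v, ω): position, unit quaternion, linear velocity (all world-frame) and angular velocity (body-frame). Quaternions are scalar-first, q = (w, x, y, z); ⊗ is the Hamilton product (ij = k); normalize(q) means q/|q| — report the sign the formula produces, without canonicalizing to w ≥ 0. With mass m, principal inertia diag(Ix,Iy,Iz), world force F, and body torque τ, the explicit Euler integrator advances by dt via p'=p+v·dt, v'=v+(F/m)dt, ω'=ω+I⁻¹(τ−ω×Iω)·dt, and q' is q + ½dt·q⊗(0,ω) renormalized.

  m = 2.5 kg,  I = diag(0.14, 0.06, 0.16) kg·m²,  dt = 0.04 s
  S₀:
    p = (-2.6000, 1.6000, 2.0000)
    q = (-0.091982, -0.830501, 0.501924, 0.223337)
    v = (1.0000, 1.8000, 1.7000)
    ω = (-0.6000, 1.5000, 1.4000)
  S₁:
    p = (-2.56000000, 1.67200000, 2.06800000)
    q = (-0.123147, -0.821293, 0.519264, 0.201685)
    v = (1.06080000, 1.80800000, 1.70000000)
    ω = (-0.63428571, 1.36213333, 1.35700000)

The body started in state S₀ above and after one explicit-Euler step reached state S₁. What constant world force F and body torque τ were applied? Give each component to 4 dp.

Δv = v₁−v₀ = (0.06080000, 0.00800000, 0.00000000)
F = m·Δv/dt = (3.8000, 0.5000, 0.0000)
ω₁ − ω₀ = (-0.03428571, -0.13786667, -0.04300000)
I·α + gyro = (0.0900, -0.1900, -0.1000)

F = (3.8000, 0.5000, 0.0000)
τ = (0.0900, -0.1900, -0.1000)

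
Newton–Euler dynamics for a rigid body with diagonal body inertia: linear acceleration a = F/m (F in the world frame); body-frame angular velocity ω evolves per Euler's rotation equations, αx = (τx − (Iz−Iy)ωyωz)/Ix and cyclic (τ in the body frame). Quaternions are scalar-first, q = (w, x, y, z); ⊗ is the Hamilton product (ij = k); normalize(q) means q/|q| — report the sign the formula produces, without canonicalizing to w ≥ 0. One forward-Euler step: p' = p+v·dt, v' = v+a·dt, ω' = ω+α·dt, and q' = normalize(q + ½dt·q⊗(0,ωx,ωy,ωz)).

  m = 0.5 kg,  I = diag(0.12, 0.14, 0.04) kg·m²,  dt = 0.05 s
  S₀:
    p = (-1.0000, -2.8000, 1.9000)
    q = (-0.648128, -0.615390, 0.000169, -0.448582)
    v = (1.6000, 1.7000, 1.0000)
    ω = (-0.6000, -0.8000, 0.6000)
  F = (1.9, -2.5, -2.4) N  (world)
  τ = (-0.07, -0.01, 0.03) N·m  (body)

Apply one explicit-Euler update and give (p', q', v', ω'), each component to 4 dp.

p' = (-0.9200, -2.7150, 1.9500)
q' = (-0.6504, -0.6144, 0.0291, -0.4458)
v' = (1.7900, 1.4500, 0.7600)
ω' = (-0.6492, -0.7933, 0.6255)

precession coupling ω×(Iω) = (0.0480, -0.0288, 0.0096)
α = I⁻¹(τ − ω×Iω) = (-0.9833, 0.1343, 0.5100)
ω' = ω + α·dt = (-0.6492, -0.7933, 0.6255)
2q̇ = q⊗(0,ω) = (-0.0999496, 0.0301126, 1.1568856, 0.1035366)
q + ½dt·q⊗(0,ω), renormalized = (-0.6504, -0.6144, 0.0291, -0.4458)
linear accel F/m = (3.8000, -5.0000, -4.8000)
new position p' = (-0.9200, -2.7150, 1.9500)
v + (F/m)dt = (1.7900, 1.4500, 0.7600)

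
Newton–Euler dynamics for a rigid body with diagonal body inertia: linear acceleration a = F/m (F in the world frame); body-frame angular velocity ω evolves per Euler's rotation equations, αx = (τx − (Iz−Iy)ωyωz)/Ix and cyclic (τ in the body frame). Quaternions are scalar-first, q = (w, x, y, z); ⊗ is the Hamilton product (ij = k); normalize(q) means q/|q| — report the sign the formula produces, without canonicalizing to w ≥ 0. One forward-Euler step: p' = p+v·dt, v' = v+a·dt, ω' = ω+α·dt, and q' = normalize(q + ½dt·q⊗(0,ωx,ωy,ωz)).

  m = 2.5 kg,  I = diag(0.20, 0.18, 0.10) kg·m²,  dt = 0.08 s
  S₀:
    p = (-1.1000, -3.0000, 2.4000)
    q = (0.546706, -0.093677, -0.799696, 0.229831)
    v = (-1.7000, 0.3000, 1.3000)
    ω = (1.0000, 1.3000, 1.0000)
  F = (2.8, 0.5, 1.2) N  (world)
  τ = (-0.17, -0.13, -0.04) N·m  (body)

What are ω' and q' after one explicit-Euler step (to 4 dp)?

ω' = (0.9736, 1.1978, 0.9888)
q' = (0.5811, -0.1154, -0.7561, 0.2780)

(τ − ω×Iω)/I = (-0.3300, -1.2778, -0.1400)
new body rate ω' = (0.9736, 1.1978, 0.9888)
q⊗(0,ω) = (0.9034508, -0.5517703, 1.0342258, 1.2246219)
q + ½dt·q⊗(0,ω), renormalized = (0.5811, -0.1154, -0.7561, 0.2780)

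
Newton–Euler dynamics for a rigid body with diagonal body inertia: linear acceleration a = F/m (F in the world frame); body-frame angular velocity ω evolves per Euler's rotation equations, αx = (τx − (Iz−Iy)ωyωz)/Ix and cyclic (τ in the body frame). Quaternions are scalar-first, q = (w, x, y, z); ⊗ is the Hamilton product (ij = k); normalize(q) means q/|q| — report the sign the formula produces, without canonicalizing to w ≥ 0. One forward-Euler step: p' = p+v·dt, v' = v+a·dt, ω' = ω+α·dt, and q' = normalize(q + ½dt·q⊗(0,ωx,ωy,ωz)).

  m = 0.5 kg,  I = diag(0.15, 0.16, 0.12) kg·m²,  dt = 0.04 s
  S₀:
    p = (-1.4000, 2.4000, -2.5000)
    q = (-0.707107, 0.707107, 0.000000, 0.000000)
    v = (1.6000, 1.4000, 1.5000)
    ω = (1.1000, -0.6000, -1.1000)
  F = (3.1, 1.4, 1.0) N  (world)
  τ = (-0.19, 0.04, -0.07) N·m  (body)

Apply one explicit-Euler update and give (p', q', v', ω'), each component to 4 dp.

linear accel F/m = (6.2000, 2.8000, 2.0000)
p' = p + v·dt = (-1.3360, 2.4560, -2.4400)
v + (F/m)dt = (1.8480, 1.5120, 1.5800)
precession coupling ω×(Iω) = (-0.0264, -0.0363, -0.0066)
angular accel α = (-1.0907, 0.4769, -0.5283)
ω' = ω + α·dt = (1.0564, -0.5809, -1.1211)
2q̇ = q⊗(0,ω) = (-0.7778177, -0.7778177, 1.2020819, 0.3535535)
q + ½dt·q⊗(0,ω), renormalized = (-0.7223, 0.6912, 0.0240, 0.0071)

p' = (-1.3360, 2.4560, -2.4400)
q' = (-0.7223, 0.6912, 0.0240, 0.0071)
v' = (1.8480, 1.5120, 1.5800)
ω' = (1.0564, -0.5809, -1.1211)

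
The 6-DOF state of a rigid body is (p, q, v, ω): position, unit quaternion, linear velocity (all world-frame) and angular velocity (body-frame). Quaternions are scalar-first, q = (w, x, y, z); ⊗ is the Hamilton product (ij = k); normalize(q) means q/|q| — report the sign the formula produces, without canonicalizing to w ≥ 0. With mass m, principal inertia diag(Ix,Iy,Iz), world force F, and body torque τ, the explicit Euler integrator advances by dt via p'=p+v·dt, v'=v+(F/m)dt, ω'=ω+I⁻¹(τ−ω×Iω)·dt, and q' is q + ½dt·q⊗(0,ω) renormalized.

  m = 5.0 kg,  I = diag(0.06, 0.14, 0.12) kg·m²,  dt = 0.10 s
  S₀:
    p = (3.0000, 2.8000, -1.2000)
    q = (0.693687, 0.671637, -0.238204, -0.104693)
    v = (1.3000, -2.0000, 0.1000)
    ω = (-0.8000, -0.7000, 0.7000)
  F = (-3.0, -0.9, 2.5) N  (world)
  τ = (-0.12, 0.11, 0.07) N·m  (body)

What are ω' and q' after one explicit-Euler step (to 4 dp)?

ω' = (-1.0163, -0.6454, 0.7210)
q' = (0.7144, 0.6306, -0.2812, -0.1132)

gyro term ω×Iω = (0.0098, 0.0336, 0.0448)
(τ − ω×Iω)/I = (-2.1633, 0.5457, 0.2100)
ω' = ω + α·dt = (-1.0163, -0.6454, 0.7210)
2q̇ = q⊗(0,ω) = (0.4438519, -0.7949775, -0.8719724, -0.1751282)
updated quaternion q' = (0.7144, 0.6306, -0.2812, -0.1132)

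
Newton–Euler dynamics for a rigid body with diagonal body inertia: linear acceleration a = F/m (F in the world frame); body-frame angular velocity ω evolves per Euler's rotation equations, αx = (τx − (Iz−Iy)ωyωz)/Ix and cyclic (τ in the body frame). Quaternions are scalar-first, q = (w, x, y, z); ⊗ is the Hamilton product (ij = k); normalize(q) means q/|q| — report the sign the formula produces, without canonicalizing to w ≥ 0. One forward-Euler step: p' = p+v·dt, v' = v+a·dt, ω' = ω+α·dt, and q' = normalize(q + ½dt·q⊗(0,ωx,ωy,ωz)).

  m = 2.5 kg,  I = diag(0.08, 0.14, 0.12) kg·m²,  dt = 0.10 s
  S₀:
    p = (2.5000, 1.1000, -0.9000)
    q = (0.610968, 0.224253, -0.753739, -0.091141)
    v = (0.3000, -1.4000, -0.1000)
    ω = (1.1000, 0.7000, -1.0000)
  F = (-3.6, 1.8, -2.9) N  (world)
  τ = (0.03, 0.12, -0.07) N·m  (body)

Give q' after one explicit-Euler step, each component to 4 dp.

2q̇ = q⊗(0,ω) = (0.1897980, 1.4896025, 0.5516755, 0.3751220)
q' = normalize(q + ½dt·q⊗(0,ω)) = (0.6184, 0.2977, -0.7237, -0.0721)

q' = (0.6184, 0.2977, -0.7237, -0.0721)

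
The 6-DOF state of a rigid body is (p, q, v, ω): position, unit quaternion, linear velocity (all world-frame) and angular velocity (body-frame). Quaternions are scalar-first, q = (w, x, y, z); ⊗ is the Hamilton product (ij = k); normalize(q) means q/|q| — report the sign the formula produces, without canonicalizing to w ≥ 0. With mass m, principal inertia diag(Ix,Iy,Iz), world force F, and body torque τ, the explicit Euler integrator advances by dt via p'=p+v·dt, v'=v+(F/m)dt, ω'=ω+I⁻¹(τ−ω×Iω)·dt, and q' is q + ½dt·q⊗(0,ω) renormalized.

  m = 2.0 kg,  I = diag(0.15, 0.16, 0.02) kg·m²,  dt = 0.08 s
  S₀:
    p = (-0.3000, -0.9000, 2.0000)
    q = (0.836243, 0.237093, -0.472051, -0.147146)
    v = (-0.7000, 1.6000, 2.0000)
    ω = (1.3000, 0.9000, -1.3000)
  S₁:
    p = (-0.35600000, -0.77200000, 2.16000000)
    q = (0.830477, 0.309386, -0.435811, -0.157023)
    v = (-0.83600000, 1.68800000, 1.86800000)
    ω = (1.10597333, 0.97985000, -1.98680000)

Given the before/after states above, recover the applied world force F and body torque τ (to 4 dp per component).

F = (-3.4000, 2.2000, -3.3000)
τ = (-0.2000, -0.0600, -0.1600)

Δω = ω₁−ω₀ = (-0.19402667, 0.07985000, -0.68680000)
applied torque τ = (-0.2000, -0.0600, -0.1600)
v₁ − v₀ = (-0.13600000, 0.08800000, -0.13200000)
m·(v₁−v₀)/dt = (-3.4000, 2.2000, -3.3000)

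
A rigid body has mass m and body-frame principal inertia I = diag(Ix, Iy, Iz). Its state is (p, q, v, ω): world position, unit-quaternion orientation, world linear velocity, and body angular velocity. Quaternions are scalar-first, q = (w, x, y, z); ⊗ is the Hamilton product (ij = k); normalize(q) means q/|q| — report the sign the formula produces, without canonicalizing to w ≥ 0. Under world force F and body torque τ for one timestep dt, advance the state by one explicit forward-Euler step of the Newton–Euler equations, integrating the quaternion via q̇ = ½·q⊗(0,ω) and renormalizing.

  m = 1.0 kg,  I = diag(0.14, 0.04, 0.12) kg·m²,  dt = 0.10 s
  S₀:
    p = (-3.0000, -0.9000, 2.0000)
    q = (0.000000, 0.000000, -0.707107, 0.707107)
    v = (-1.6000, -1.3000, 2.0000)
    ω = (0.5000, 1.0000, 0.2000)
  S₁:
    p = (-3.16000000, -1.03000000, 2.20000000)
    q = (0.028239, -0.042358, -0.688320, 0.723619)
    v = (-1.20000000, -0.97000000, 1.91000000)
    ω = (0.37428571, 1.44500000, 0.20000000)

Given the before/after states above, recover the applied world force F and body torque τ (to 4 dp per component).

ω₁ − ω₀ = (-0.12571429, 0.44500000, 0.00000000)
precession coupling = (0.0160, 0.0020, -0.0500)
applied torque τ = (-0.1600, 0.1800, -0.0500)
Δv = v₁−v₀ = (0.40000000, 0.33000000, -0.09000000)
applied force F = (4.0000, 3.3000, -0.9000)

F = (4.0000, 3.3000, -0.9000)
τ = (-0.1600, 0.1800, -0.0500)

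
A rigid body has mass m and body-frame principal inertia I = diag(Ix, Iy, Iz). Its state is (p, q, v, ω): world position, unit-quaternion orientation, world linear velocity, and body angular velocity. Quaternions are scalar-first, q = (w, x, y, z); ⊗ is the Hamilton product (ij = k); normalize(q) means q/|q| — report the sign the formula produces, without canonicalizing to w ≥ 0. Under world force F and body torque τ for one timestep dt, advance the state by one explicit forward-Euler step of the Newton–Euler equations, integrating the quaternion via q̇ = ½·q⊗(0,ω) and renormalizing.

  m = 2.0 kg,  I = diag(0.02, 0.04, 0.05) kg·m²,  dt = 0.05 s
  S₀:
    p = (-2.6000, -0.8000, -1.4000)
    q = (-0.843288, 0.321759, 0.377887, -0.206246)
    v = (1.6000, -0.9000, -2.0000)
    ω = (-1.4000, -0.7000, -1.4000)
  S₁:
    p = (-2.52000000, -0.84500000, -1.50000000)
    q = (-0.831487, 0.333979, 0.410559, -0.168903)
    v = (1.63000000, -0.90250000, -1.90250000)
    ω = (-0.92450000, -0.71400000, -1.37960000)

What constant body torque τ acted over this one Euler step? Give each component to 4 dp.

τ = (0.2000, -0.0700, 0.0400)

Δω = ω₁−ω₀ = (0.47550000, -0.01400000, 0.02040000)
ω₀×(Iω₀) = (0.0098, -0.0588, 0.0196)
applied torque τ = (0.2000, -0.0700, 0.0400)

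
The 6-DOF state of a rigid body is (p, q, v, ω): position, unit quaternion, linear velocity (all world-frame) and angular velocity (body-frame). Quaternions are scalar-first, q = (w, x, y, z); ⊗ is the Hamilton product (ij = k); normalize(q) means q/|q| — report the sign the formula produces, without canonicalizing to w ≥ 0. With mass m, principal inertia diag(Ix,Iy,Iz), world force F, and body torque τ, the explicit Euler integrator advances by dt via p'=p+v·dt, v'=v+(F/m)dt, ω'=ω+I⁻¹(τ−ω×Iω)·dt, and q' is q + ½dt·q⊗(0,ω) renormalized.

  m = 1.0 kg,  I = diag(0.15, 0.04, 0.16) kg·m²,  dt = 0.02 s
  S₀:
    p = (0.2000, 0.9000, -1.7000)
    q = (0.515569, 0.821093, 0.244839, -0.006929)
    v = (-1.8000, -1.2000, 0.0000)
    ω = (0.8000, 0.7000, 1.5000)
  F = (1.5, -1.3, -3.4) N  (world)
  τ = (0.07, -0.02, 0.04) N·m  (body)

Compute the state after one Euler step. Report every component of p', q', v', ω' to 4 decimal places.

p' = (0.1640, 0.8760, -1.7000)
q' = (0.5073, 0.8288, 0.2360, 0.0046)
v' = (-1.7700, -1.2260, -0.0680)
ω' = (0.7925, 0.6960, 1.5127)

ω×(Iω) gyroscopic = (0.1260, -0.0120, -0.0616)
angular accel α = (-0.3733, -0.2000, 0.6350)
new body rate ω' = (0.7925, 0.6960, 1.5127)
q⊗(0,ω) = (-0.8178682, 0.7845640, -0.8762844, 1.1522474)
q' = normalize(q + ½dt·q⊗(0,ω)) = (0.5073, 0.8288, 0.2360, 0.0046)
p' = p + v·dt = (0.1640, 0.8760, -1.7000)
v' = v + a·dt = (-1.7700, -1.2260, -0.0680)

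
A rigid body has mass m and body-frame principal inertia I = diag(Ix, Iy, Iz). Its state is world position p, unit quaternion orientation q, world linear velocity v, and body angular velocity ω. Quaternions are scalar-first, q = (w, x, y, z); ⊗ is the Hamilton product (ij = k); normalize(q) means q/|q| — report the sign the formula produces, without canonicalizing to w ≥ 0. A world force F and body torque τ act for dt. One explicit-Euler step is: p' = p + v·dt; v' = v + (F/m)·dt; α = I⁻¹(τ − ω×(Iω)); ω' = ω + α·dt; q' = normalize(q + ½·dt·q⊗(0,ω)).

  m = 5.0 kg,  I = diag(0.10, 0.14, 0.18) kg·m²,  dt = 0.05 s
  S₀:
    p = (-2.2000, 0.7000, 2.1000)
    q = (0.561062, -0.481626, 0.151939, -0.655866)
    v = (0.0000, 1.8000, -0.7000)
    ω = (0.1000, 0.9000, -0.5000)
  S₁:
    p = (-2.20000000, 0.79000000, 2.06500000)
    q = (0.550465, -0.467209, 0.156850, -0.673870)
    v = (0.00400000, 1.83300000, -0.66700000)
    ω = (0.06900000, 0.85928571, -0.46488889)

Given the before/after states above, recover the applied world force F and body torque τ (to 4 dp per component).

ω₁ − ω₀ = (-0.03100000, -0.04071429, 0.03511111)
applied torque τ = (-0.0800, -0.1100, 0.1300)
Δv = v₁−v₀ = (0.00400000, 0.03300000, 0.03300000)
F = m·Δv/dt = (0.4000, 3.3000, 3.3000)

F = (0.4000, 3.3000, 3.3000)
τ = (-0.0800, -0.1100, 0.1300)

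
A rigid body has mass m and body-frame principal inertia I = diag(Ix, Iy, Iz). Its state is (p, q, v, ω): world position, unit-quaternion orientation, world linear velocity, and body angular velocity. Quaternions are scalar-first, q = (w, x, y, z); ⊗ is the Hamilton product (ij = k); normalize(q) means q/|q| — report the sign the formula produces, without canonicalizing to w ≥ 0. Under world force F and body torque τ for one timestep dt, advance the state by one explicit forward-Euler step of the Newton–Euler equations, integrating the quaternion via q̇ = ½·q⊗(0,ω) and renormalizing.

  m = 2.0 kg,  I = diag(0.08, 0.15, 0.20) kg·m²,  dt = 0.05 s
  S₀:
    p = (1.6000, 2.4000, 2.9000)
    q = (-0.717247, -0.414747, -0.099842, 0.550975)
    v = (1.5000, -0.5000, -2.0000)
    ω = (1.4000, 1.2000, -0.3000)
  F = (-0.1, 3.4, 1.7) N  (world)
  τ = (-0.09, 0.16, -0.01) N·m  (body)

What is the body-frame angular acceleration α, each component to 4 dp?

ω×(Iω) gyroscopic = (-0.0180, 0.0504, 0.1176)
(τ − ω×Iω)/I = (-0.9000, 0.7307, -0.6380)

α = (-0.9000, 0.7307, -0.6380)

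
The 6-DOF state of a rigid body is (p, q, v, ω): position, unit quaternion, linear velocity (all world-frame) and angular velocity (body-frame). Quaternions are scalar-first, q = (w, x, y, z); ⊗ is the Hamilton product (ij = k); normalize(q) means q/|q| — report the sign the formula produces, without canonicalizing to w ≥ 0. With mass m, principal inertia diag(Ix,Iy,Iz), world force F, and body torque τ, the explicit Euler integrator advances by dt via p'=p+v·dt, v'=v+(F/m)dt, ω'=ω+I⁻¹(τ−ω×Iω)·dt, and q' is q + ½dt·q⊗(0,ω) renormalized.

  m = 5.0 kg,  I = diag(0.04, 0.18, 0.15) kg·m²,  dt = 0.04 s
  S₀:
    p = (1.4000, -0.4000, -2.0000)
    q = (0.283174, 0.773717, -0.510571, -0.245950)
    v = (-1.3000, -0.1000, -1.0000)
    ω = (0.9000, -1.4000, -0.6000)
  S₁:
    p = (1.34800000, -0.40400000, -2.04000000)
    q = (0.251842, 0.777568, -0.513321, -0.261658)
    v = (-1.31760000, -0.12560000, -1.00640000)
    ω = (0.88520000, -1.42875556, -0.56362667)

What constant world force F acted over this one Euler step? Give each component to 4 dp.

F = (-2.2000, -3.2000, -0.8000)

Δv = v₁−v₀ = (-0.01760000, -0.02560000, -0.00640000)
applied force F = (-2.2000, -3.2000, -0.8000)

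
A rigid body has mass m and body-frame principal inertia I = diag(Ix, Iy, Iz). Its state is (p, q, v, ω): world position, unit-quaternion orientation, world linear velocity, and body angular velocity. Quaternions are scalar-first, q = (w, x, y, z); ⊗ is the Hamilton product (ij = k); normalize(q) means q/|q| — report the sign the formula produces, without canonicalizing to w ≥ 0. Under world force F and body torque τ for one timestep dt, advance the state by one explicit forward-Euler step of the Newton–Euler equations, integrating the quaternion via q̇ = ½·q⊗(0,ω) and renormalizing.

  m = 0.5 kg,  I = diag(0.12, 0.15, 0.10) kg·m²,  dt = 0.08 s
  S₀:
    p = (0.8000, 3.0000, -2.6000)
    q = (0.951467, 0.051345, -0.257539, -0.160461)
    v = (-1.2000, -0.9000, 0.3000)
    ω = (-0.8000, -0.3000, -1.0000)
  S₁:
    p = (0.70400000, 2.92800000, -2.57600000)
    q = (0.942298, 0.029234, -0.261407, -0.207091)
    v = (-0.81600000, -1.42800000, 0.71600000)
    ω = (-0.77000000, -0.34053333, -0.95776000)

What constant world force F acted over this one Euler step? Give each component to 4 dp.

velocity change Δv = (0.38400000, -0.52800000, 0.41600000)
F = m·Δv/dt = (2.4000, -3.3000, 2.6000)

F = (2.4000, -3.3000, 2.6000)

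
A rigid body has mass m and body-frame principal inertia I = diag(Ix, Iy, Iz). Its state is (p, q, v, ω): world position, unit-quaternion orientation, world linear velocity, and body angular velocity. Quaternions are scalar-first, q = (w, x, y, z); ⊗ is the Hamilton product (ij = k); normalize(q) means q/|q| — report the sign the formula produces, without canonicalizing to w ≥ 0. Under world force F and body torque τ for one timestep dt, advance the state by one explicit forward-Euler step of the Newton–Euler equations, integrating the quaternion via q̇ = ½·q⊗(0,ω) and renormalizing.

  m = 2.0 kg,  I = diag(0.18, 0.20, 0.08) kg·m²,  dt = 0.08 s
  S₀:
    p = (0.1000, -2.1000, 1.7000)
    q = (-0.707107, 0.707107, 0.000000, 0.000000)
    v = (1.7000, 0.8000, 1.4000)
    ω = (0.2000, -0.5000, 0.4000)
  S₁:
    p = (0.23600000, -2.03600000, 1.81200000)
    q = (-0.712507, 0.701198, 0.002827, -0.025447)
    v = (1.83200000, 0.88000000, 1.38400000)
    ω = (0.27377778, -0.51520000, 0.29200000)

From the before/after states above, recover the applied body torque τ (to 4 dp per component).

ω₁ − ω₀ = (0.07377778, -0.01520000, -0.10800000)
τ = I·(Δω/dt) + ω₀×(Iω₀) = (0.1900, -0.0300, -0.1100)

τ = (0.1900, -0.0300, -0.1100)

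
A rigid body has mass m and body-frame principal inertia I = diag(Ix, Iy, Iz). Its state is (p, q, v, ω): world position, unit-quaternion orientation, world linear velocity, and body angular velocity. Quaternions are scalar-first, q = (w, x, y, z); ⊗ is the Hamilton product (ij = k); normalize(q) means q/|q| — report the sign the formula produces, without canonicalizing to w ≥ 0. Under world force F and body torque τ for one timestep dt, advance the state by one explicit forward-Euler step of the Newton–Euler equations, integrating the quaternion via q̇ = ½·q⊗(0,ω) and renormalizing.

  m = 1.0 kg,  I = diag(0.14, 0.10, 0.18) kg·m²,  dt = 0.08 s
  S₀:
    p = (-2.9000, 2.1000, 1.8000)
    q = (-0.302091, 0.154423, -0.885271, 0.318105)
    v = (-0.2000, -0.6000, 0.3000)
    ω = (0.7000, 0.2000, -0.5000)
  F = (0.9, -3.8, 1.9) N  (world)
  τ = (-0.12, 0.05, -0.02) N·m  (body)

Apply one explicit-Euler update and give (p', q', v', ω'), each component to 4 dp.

precession coupling ω×(Iω) = (-0.0080, 0.0140, -0.0056)
angular accel α = (-0.8000, 0.3600, -0.0800)
ω + α·dt = (0.6360, 0.2288, -0.5064)
q⊗(0,ω) = (0.2280106, 0.1675508, 0.2394668, 0.8016198)
updated quaternion q' = (-0.2928, 0.1610, -0.8751, 0.3500)
new position p' = (-2.9160, 2.0520, 1.8240)
new velocity v' = (-0.1280, -0.9040, 0.4520)

p' = (-2.9160, 2.0520, 1.8240)
q' = (-0.2928, 0.1610, -0.8751, 0.3500)
v' = (-0.1280, -0.9040, 0.4520)
ω' = (0.6360, 0.2288, -0.5064)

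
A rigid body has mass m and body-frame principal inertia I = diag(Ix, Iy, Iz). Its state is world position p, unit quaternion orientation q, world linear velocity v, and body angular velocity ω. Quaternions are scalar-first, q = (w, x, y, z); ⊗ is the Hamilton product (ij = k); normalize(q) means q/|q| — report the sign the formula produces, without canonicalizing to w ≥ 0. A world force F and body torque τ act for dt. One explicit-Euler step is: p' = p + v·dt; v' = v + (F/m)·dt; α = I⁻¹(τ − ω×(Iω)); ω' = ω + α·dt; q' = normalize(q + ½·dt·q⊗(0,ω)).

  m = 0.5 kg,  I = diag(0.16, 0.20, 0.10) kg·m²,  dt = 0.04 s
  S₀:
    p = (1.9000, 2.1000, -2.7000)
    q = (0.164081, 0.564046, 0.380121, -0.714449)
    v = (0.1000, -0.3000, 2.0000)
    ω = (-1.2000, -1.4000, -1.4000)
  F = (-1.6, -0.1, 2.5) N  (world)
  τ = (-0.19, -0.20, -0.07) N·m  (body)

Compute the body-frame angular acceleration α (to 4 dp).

gyro term ω×Iω = (-0.1960, 0.1008, 0.0672)
α = I⁻¹(τ − ω×Iω) = (0.0375, -1.5040, -1.3720)

α = (0.0375, -1.5040, -1.3720)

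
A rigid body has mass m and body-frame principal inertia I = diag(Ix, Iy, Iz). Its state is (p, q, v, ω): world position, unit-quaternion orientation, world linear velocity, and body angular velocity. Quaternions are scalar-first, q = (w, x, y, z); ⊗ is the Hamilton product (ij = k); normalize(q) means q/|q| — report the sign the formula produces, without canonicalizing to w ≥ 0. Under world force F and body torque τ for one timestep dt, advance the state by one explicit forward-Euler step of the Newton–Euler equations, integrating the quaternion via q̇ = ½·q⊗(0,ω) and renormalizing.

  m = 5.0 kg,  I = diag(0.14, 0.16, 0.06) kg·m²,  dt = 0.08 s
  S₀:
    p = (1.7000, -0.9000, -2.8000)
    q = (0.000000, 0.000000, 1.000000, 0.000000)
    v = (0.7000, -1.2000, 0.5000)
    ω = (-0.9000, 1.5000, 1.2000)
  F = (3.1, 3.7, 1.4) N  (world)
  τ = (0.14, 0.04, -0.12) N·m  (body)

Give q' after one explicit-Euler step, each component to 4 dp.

Hamilton product q⊗(0,ω) = (-1.5000000, 1.2000000, 0.0000000, 0.9000000)
updated quaternion q' = (-0.0598, 0.0478, 0.9964, 0.0359)

q' = (-0.0598, 0.0478, 0.9964, 0.0359)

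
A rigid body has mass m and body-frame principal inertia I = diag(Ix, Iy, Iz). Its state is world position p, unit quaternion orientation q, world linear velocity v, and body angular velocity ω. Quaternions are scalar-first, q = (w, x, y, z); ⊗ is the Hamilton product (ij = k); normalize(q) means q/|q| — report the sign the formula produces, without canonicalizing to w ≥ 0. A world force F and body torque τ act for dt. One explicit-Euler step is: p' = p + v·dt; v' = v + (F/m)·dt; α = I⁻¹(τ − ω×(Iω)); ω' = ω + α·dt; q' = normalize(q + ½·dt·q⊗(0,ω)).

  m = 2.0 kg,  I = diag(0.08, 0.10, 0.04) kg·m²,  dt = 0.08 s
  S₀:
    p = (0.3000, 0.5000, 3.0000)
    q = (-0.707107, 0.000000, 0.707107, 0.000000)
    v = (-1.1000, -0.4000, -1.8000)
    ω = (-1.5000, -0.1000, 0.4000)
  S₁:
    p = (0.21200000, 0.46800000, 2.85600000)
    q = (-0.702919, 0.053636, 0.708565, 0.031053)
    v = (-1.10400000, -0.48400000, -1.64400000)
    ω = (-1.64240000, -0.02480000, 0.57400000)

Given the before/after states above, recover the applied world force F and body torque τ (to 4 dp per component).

F = (-0.1000, -2.1000, 3.9000)
τ = (-0.1400, 0.0700, 0.0900)

Δω = ω₁−ω₀ = (-0.14240000, 0.07520000, 0.17400000)
τ = I·(Δω/dt) + ω₀×(Iω₀) = (-0.1400, 0.0700, 0.0900)
Δv = v₁−v₀ = (-0.00400000, -0.08400000, 0.15600000)
F = m·Δv/dt = (-0.1000, -2.1000, 3.9000)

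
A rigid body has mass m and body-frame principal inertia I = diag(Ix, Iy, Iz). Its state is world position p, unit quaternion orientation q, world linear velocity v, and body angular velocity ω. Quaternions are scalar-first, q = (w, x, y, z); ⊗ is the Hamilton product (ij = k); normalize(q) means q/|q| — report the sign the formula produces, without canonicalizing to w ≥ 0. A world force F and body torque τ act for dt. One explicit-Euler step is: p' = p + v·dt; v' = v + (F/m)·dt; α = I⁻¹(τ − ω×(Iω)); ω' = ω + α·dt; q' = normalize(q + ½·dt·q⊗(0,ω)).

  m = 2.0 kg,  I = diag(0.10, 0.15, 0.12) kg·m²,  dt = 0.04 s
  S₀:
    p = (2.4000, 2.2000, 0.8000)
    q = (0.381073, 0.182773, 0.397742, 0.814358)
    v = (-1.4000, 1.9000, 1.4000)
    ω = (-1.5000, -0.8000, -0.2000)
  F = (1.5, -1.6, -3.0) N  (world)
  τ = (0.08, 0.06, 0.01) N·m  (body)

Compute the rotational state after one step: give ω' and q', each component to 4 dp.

α = I⁻¹(τ − ω×Iω) = (0.8480, 0.4400, -0.4167)
new body rate ω' = (-1.4661, -0.7824, -0.2167)
Hamilton product q⊗(0,ω) = (0.7552247, 0.0003285, -1.4898408, 0.3741800)
q' = normalize(q + ½dt·q⊗(0,ω)) = (0.3959, 0.1827, 0.3677, 0.8214)

ω' = (-1.4661, -0.7824, -0.2167)
q' = (0.3959, 0.1827, 0.3677, 0.8214)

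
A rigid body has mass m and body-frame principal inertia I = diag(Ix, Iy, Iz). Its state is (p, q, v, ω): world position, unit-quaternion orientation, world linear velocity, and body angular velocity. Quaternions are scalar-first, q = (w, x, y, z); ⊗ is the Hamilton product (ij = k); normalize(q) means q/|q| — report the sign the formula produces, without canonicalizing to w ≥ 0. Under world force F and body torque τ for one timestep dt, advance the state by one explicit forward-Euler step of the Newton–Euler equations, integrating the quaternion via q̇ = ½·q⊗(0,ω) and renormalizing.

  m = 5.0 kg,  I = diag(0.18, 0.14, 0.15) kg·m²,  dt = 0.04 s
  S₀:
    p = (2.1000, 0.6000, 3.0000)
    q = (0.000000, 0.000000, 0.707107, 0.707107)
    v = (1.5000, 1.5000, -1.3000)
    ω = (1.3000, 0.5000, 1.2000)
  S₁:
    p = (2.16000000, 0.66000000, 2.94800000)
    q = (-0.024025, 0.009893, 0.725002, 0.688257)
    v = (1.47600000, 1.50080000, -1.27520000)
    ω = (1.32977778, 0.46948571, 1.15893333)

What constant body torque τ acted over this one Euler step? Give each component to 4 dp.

ω₁ − ω₀ = (0.02977778, -0.03051429, -0.04106667)
I·α + gyro = (0.1400, -0.0600, -0.1800)

τ = (0.1400, -0.0600, -0.1800)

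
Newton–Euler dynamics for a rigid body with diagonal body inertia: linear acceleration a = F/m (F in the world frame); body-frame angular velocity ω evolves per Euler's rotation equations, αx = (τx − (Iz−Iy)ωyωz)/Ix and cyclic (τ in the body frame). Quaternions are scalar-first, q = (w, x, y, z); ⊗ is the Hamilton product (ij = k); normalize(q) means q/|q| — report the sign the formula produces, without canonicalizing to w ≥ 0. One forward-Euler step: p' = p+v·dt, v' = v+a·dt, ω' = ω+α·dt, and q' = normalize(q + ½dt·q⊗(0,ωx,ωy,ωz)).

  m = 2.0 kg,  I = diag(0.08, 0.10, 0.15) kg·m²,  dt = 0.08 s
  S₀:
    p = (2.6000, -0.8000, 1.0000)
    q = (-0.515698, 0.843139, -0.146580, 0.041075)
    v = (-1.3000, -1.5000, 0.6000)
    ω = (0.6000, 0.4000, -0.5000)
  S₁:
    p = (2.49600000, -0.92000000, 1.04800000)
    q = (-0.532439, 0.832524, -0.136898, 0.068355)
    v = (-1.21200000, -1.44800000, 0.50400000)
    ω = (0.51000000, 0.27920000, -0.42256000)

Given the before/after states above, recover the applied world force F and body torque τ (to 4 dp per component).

Δv = v₁−v₀ = (0.08800000, 0.05200000, -0.09600000)
applied force F = (2.2000, 1.3000, -2.4000)
rate change Δω = (-0.09000000, -0.12080000, 0.07744000)
ω₀×(Iω₀) = (-0.0100, 0.0210, 0.0048)
τ = I·(Δω/dt) + ω₀×(Iω₀) = (-0.1000, -0.1300, 0.1500)

F = (2.2000, 1.3000, -2.4000)
τ = (-0.1000, -0.1300, 0.1500)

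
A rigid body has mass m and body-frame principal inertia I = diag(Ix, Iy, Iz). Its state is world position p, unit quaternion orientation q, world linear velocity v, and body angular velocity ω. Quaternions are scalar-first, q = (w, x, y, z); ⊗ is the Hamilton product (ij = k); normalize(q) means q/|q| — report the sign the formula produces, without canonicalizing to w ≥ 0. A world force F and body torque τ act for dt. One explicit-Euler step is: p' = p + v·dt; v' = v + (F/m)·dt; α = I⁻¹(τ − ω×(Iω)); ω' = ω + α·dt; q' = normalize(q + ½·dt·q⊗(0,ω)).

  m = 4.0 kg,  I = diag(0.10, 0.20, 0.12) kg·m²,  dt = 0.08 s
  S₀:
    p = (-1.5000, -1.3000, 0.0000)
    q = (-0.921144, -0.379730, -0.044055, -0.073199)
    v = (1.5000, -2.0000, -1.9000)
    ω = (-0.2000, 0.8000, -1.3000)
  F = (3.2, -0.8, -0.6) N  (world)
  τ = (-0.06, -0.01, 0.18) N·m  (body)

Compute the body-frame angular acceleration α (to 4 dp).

precession coupling ω×(Iω) = (0.0832, -0.0052, -0.0160)
(τ − ω×Iω)/I = (-1.4320, -0.0240, 1.6333)

α = (-1.4320, -0.0240, 1.6333)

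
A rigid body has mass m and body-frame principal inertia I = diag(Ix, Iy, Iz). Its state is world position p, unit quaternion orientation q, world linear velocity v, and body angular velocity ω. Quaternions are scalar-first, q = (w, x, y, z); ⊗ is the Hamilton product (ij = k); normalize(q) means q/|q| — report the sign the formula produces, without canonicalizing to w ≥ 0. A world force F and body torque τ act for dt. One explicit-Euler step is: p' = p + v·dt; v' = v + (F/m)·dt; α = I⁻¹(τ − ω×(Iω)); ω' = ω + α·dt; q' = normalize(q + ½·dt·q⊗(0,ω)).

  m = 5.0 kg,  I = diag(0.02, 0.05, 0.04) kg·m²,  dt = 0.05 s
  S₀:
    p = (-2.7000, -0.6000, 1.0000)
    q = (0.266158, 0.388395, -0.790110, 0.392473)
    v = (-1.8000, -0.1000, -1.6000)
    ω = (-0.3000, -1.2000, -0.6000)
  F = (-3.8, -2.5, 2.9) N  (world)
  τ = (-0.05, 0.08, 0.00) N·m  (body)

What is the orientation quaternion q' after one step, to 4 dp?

Hamilton product q⊗(0,ω) = (-0.5961297, 0.8651862, -0.2040945, -0.8628018)
q + ½dt·q⊗(0,ω), renormalized = (0.2511, 0.4098, -0.7947, 0.3707)

q' = (0.2511, 0.4098, -0.7947, 0.3707)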